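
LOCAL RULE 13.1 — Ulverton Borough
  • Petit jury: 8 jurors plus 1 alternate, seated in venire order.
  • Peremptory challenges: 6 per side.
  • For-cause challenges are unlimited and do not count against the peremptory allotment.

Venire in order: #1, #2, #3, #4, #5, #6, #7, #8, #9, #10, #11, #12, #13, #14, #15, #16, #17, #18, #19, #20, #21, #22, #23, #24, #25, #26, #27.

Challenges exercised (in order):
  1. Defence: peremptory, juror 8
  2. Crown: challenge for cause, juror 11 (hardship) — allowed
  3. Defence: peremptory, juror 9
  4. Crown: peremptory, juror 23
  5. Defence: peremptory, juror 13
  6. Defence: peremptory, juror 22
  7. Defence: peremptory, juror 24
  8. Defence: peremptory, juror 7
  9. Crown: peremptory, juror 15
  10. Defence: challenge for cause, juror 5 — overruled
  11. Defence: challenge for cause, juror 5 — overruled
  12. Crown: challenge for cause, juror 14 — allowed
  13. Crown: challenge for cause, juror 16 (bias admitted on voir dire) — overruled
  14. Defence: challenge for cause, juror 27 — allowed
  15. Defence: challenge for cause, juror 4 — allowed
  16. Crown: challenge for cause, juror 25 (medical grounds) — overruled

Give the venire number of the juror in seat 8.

16

Removed: #4, #7, #8, #9, #11, #13, #14, #15, #22, #23, #24, #27. (#5, #16, #25 stay — for-cause denied.)
Filling seats in venire order through position 8: #1, #2, #3, #5, #6, #10, #12, #16.
So seat 8 is #16.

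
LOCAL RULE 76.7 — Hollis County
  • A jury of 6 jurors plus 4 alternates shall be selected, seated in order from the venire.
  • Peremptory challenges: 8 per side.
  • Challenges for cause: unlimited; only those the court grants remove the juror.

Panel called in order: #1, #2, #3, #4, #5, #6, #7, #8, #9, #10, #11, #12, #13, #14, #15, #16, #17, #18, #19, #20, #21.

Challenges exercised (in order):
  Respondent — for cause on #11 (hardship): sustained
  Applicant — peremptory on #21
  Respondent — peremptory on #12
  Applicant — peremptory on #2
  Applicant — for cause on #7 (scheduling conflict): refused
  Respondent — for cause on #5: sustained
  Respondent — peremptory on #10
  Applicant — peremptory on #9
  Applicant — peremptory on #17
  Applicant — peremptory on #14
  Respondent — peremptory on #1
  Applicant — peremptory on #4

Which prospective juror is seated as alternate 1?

16

Removed: #1, #2, #4, #5, #9, #10, #11, #12, #14, #17, #21. (#7 stays — for-cause denied.)
Filling seats in venire order through position 7: #3, #6, #7, #8, #13, #15, #16.
So alternate 1 is #16.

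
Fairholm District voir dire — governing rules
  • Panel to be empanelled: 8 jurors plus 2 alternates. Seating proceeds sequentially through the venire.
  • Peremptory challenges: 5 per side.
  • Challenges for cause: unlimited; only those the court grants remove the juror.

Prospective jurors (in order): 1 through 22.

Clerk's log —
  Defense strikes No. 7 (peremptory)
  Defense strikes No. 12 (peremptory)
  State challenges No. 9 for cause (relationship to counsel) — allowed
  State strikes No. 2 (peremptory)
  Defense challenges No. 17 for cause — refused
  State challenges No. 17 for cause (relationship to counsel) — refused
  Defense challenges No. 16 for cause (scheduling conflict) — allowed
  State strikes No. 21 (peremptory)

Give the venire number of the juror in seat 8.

Removed: #2, #7, #9, #12, #16, #21. (#17 stays — for-cause denied.)
Seating in order: seats 1–8 → #1, #3, #4, #5, #6, #8, #10, #11; alternates → #13, #14.
So seat 8 is #11.

11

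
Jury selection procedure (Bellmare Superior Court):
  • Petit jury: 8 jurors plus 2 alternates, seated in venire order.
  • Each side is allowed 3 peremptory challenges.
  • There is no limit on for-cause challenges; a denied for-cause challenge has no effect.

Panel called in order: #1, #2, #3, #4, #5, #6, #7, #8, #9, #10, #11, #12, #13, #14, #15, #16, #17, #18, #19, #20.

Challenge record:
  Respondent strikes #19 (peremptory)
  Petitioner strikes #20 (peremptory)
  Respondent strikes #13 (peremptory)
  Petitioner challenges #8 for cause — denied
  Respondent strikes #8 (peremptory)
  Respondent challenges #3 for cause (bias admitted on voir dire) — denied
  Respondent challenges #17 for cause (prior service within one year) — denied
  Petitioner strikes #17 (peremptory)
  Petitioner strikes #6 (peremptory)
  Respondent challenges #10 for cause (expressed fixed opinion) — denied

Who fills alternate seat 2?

12

Removed: #6, #8, #13, #17, #19, #20. (#3, #10 stay — for-cause denied.)
Seating in order: seats 1–8 → #1, #2, #3, #4, #5, #7, #9, #10; alternates → #11, #12.
So alternate 2 is #12.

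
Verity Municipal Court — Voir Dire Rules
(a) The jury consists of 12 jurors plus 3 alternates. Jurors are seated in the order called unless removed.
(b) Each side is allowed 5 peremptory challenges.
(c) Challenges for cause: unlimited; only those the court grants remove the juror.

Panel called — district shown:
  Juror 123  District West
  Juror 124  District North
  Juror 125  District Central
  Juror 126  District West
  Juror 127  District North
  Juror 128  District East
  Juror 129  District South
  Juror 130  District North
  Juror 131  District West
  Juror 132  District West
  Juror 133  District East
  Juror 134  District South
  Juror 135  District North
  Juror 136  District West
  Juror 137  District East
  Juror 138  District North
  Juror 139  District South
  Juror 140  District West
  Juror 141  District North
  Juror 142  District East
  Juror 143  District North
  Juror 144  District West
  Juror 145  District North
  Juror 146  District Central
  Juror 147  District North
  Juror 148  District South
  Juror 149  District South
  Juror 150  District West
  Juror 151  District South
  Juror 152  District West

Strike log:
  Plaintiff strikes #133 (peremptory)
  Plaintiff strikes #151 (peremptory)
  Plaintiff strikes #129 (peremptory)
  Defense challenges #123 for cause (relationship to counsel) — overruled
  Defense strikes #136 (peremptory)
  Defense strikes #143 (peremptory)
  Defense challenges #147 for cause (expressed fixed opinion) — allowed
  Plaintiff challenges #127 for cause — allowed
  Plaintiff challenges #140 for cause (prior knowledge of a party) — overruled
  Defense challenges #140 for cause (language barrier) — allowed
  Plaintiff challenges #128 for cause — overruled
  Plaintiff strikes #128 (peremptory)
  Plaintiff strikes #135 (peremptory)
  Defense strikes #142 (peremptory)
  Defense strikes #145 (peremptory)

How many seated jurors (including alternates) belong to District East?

1

Removed: #127, #128, #129, #133, #135, #136, #140, #142, #143, #145, #147, #151.
Seated (15 incl. alternates): #123, #124, #125, #126, #130, #131, #132, #134, #137, #138, #139, #141, #144, #146, #148.
Of those, in District East: #137 → 1.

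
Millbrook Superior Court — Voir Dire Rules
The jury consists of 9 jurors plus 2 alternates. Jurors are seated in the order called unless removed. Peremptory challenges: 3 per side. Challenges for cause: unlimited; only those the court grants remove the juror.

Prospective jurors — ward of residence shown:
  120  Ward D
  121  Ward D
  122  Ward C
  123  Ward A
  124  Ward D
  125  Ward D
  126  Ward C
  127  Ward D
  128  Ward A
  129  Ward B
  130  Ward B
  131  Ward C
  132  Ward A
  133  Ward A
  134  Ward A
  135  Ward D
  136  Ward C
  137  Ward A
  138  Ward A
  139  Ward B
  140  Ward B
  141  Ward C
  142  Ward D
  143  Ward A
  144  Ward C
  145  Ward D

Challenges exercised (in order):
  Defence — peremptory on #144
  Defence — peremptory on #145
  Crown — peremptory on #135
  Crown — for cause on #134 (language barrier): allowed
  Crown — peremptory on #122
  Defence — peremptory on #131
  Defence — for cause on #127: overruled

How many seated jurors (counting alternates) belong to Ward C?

Removed: #122, #131, #134, #135, #144, #145.
Seated (11 incl. alternates): #120, #121, #123, #124, #125, #126, #127, #128, #129, #130, #132.
Of those, in Ward C: #126 → 1.

1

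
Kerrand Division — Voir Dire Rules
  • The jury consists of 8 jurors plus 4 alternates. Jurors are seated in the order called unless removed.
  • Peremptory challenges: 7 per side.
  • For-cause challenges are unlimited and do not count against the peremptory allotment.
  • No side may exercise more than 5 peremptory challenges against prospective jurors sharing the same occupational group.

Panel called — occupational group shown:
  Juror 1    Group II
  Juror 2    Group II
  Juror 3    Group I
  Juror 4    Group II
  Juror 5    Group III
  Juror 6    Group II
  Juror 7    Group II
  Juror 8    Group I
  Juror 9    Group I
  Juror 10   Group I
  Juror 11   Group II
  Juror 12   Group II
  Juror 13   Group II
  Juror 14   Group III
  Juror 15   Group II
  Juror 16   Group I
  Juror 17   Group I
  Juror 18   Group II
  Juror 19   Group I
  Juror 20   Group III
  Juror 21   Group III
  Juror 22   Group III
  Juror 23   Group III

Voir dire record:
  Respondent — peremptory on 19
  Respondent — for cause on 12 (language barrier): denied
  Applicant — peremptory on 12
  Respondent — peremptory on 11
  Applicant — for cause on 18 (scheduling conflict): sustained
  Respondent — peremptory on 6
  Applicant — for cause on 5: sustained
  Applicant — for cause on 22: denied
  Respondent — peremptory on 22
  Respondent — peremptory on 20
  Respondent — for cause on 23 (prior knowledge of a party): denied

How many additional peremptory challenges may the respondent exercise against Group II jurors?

2

Respondent peremptories so far: #19, #11, #6, #22, #20 — 5 of 7 used, 2 left overall.
Against Group II: #11, #6 — 2 used; per-group cap 5 leaves 3.
Binding limit: min(2, 3) = 2.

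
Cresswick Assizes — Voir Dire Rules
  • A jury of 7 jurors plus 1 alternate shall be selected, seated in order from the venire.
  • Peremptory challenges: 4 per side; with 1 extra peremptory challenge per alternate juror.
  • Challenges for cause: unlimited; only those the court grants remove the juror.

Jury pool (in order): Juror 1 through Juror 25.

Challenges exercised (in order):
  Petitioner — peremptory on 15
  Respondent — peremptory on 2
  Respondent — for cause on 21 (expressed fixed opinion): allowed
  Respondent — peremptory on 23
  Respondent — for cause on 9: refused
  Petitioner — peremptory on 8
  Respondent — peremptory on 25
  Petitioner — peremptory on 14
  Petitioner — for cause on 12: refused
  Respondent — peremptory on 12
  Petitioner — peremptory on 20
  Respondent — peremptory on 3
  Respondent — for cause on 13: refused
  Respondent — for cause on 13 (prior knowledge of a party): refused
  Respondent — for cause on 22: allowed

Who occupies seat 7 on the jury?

Removed: #2, #3, #8, #12, #14, #15, #20, #21, #22, #23, #25. (#9, #13 stay — for-cause denied.)
Seating in order: seats 1–7 → #1, #4, #5, #6, #7, #9, #10; alternates → #11.
So seat 7 is #10.

10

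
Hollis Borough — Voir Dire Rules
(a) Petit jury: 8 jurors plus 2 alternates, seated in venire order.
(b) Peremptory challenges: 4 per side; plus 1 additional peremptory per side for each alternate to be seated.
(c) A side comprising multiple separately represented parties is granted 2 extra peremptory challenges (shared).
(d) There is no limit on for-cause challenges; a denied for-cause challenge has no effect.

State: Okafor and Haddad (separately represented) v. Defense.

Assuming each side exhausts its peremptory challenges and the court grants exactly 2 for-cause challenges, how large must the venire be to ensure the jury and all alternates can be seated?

26

Seats to fill: 8 + 2 alternates = 10.
Peremptories — State: 4 + 1×2 + 2 = 8; Defense: 4 + 1×2 = 6; total 14.
For-cause removals: 2.
Minimum venire: 10 + 14 + 2 = 26.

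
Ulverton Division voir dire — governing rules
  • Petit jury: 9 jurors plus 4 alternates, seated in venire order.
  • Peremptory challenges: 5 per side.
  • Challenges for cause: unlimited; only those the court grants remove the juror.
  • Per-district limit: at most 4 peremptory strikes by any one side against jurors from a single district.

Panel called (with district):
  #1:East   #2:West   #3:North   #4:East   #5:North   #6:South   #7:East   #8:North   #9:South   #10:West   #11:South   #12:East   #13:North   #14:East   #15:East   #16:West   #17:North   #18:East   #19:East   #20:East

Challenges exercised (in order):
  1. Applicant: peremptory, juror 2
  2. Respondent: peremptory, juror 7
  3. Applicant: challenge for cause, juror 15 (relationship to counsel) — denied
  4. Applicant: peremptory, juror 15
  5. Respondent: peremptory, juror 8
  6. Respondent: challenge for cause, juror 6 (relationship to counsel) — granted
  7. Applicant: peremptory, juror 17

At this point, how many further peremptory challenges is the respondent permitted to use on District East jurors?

Respondent peremptories so far: #7, #8 — 2 of 5 used, 3 left overall.
Against District East: #7 — 1 used; per-district cap 4 leaves 3.
Binding limit: min(3, 3) = 3.

3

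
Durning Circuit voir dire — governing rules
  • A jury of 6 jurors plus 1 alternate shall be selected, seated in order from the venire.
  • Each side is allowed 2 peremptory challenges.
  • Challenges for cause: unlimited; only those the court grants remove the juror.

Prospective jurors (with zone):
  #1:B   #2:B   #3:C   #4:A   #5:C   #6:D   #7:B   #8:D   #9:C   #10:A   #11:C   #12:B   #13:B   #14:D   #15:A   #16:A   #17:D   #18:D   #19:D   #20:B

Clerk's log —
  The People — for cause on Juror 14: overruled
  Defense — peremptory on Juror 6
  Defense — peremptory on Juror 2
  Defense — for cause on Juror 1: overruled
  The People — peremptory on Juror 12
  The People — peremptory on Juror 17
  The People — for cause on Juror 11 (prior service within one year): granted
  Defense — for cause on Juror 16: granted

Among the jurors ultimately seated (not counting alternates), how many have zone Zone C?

2

Removed: #2, #6, #11, #12, #16, #17.
Seated jurors 1–6: #1, #3, #4, #5, #7, #8 (alternates #9 not counted).
Of those, in Zone C: #3, #5 → 2.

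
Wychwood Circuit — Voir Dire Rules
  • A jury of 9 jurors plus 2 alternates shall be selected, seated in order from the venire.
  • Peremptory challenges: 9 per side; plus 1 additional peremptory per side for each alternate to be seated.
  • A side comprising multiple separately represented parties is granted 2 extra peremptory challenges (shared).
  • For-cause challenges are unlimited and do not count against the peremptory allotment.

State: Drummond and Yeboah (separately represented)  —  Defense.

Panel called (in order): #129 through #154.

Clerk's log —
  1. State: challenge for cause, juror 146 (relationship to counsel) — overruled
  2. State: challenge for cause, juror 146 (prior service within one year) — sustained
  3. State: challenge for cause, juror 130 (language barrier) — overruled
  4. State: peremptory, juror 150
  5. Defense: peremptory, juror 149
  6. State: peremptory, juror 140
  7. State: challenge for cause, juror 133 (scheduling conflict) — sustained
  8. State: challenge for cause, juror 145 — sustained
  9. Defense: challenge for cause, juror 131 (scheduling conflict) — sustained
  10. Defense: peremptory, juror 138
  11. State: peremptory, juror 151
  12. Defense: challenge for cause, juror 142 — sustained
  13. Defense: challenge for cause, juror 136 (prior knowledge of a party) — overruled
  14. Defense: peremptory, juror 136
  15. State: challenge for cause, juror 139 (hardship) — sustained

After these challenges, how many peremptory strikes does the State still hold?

10

State allotment: 9 base + 1 × 2 alternates + 2 multi-party = 13.
State peremptories used: #150, #140, #151 — 3 (for-cause on #146, #146, #130, #133, #145, #139 don't count).
Remaining: 13 − 3 = 10.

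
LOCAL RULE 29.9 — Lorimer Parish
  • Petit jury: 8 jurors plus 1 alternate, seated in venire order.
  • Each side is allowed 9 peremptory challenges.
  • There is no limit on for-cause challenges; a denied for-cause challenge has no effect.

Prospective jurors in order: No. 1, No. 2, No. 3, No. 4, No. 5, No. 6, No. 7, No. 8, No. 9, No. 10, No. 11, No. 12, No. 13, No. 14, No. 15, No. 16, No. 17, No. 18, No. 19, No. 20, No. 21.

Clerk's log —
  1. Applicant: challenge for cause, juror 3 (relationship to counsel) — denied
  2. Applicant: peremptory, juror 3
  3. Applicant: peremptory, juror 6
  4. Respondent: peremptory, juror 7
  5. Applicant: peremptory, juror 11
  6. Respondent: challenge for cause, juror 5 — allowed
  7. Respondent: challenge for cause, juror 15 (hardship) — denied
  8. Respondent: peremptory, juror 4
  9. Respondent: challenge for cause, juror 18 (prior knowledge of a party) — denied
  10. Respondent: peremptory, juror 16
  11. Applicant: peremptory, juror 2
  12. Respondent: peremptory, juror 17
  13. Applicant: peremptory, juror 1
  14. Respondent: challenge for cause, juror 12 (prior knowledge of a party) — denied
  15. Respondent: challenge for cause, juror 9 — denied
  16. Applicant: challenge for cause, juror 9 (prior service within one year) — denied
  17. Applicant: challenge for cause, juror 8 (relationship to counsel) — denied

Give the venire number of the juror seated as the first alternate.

19

Removed: #1, #2, #3, #4, #5, #6, #7, #11, #16, #17. (#8, #9, #12, #15, #18 stay — for-cause denied.)
Seating in order: seats 1–8 → #8, #9, #10, #12, #13, #14, #15, #18; alternates → #19.
So alternate 1 is #19.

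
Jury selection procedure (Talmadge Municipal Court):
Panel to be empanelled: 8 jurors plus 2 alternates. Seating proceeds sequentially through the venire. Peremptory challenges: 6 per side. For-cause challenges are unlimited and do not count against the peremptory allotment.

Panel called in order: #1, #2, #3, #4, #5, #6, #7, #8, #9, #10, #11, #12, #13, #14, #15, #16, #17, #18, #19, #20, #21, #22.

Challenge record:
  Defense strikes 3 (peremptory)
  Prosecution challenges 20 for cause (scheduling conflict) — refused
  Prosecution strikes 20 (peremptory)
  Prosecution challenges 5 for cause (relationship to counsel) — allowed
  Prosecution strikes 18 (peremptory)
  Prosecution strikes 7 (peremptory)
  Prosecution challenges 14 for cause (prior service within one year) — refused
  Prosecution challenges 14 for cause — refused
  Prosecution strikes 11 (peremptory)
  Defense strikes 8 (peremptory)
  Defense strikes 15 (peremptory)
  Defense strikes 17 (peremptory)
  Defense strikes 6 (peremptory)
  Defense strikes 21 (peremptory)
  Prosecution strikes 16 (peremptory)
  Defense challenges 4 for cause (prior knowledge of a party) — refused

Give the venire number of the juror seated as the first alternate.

Removed: #3, #5, #6, #7, #8, #11, #15, #16, #17, #18, #20, #21. (#4, #14 stay — for-cause denied.)
Seating in order: seats 1–8 → #1, #2, #4, #9, #10, #12, #13, #14; alternates → #19, #22.
So alternate 1 is #19.

19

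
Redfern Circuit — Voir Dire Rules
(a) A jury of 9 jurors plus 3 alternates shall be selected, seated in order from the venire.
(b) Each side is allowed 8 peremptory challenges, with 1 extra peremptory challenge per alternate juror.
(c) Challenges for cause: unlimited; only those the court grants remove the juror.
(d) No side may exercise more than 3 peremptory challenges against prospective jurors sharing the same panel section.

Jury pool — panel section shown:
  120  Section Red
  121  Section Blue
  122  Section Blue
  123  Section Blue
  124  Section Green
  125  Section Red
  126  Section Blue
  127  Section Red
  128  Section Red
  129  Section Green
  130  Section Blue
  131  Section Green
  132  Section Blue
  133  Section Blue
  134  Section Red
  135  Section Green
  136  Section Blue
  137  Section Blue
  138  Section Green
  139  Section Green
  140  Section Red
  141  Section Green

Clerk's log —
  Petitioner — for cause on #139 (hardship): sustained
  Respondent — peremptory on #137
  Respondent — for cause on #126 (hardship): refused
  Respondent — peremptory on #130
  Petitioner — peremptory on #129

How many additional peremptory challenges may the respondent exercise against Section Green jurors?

3

Respondent peremptories so far: #137, #130 — 2 of 11 used, 9 left overall.
Against Section Green: none yet — per-section cap 3 leaves 3.
Binding limit: min(9, 3) = 3.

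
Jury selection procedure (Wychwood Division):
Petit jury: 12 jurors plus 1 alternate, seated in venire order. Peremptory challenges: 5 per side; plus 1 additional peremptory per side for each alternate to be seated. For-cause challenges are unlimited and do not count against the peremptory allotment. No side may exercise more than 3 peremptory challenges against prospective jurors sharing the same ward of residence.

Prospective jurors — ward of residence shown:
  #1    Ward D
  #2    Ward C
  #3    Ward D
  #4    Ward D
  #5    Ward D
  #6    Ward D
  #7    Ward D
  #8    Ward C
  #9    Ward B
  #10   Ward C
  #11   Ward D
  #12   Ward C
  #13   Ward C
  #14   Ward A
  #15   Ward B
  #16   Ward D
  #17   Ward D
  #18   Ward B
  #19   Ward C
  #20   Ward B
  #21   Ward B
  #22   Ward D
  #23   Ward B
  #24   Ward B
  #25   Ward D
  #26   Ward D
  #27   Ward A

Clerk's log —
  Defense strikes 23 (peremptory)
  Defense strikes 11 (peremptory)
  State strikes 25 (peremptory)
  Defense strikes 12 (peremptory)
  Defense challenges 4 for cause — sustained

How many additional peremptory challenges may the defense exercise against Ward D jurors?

Defense peremptories so far: #23, #11, #12 — 3 of 6 used, 3 left overall.
Against Ward D: #11 — 1 used; per-ward cap 3 leaves 2.
Binding limit: min(3, 2) = 2.

2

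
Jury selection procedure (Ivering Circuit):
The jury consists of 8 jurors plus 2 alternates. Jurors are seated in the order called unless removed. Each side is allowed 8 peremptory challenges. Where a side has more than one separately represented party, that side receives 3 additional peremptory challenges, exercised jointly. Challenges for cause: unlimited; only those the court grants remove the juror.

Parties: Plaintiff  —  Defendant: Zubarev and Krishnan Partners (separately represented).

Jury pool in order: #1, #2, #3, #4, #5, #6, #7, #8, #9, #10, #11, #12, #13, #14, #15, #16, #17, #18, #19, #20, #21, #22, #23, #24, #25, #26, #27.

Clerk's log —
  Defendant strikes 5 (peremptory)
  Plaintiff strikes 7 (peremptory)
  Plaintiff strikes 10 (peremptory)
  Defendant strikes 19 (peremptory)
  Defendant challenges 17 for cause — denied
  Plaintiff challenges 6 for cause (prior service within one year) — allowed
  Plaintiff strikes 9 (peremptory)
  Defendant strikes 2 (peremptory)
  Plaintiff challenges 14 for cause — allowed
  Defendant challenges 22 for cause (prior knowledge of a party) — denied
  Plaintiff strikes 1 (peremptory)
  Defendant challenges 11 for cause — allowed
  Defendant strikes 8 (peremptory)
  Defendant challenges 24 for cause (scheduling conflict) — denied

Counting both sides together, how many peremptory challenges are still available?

Plaintiff allotment: 8. Defendant allotment: 8 base + 3 multi-party = 11.
Plaintiff peremptories used: #7, #10, #9, #1 — 4 (for-cause on #6, #14 don't count).
Defendant peremptories used: #5, #19, #2, #8 — 4 (for-cause on #17, #22, #11, #24 don't count).
Remaining: (8 − 4) + (11 − 4) = 11.

11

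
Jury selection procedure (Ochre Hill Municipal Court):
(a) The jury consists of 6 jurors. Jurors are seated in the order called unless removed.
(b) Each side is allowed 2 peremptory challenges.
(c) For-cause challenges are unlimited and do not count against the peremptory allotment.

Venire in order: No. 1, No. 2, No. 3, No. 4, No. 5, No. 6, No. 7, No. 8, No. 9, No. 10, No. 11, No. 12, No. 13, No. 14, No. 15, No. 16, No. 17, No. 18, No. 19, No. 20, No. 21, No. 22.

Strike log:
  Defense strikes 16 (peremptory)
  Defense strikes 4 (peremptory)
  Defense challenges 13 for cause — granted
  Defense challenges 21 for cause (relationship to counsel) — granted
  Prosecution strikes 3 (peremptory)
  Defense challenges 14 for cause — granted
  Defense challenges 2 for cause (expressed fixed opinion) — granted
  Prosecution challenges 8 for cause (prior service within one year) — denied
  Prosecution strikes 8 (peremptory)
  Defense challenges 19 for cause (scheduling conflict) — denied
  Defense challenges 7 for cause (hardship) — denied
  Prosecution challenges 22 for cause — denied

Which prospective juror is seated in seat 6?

10

Removed: #2, #3, #4, #8, #13, #14, #16, #21. (#7, #19, #22 stay — for-cause denied.)
Filling seats in venire order through position 6: #1, #5, #6, #7, #9, #10.
So seat 6 is #10.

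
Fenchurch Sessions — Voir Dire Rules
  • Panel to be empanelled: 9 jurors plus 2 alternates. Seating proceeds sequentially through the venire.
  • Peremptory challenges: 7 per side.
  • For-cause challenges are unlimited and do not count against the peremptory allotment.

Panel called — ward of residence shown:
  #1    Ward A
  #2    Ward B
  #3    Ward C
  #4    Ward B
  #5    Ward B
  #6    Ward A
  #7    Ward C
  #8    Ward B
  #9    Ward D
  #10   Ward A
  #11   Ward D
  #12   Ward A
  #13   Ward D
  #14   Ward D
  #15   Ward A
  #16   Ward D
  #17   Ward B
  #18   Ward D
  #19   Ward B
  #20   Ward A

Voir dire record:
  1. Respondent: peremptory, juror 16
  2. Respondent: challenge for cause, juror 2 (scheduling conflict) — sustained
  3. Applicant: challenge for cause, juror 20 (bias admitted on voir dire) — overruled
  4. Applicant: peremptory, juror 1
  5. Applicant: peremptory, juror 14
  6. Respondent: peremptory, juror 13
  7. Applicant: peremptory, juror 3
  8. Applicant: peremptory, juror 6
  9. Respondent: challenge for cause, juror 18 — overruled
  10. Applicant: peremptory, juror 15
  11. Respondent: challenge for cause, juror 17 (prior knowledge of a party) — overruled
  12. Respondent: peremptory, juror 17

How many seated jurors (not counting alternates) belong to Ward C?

Removed: #1, #2, #3, #6, #13, #14, #15, #16, #17.
Seated jurors 1–9: #4, #5, #7, #8, #9, #10, #11, #12, #18 (alternates #19, #20 not counted).
Of those, in Ward C: #7 → 1.

1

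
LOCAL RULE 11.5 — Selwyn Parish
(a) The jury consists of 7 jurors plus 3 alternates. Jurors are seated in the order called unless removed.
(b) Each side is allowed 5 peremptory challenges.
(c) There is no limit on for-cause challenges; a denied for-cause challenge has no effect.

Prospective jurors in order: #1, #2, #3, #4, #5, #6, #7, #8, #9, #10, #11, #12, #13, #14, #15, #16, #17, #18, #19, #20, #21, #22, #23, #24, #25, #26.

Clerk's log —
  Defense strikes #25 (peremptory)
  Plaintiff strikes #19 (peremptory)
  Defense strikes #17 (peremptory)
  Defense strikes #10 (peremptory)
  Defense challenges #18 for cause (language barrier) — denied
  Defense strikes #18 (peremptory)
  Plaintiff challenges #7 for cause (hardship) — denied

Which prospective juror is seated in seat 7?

7

Removed: #10, #17, #18, #19, #25. (#7 stays — for-cause denied.)
Seating in order: seats 1–7 → #1, #2, #3, #4, #5, #6, #7; alternates → #8, #9, #11.
So seat 7 is #7.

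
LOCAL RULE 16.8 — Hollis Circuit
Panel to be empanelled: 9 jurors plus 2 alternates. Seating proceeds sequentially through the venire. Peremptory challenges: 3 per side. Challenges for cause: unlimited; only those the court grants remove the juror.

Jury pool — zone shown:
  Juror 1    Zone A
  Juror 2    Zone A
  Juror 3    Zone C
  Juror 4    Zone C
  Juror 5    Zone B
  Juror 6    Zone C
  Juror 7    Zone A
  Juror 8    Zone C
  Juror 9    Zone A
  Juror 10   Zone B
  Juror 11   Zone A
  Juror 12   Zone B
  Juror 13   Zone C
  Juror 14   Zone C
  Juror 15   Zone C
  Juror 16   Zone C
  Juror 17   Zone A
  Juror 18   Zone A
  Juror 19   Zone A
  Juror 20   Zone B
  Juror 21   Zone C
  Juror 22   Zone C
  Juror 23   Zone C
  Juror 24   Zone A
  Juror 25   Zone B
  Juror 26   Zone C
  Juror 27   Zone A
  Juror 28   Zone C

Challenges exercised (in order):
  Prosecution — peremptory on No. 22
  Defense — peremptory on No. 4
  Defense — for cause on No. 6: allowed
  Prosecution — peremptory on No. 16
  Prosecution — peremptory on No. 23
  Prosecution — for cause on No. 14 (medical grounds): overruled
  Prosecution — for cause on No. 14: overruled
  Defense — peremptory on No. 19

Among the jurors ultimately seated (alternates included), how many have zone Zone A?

Removed: #4, #6, #16, #19, #22, #23.
Seated (11 incl. alternates): #1, #2, #3, #5, #7, #8, #9, #10, #11, #12, #13.
Of those, in Zone A: #1, #2, #7, #9, #11 → 5.

5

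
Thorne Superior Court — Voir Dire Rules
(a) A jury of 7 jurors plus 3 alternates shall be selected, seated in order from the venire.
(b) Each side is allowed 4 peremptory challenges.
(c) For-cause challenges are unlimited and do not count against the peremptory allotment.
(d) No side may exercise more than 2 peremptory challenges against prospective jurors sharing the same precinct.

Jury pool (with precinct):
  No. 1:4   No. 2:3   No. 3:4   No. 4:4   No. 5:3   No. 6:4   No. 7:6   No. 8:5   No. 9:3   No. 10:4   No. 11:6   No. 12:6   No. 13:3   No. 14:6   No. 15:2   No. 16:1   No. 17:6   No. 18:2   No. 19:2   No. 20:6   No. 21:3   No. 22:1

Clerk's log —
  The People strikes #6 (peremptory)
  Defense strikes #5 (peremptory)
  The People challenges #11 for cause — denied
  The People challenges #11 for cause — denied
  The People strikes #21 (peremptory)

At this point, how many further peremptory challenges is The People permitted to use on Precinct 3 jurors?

The People peremptories so far: #6, #21 — 2 of 4 used, 2 left overall.
Against Precinct 3: #21 — 1 used; per-precinct cap 2 leaves 1.
Binding limit: min(2, 1) = 1.

1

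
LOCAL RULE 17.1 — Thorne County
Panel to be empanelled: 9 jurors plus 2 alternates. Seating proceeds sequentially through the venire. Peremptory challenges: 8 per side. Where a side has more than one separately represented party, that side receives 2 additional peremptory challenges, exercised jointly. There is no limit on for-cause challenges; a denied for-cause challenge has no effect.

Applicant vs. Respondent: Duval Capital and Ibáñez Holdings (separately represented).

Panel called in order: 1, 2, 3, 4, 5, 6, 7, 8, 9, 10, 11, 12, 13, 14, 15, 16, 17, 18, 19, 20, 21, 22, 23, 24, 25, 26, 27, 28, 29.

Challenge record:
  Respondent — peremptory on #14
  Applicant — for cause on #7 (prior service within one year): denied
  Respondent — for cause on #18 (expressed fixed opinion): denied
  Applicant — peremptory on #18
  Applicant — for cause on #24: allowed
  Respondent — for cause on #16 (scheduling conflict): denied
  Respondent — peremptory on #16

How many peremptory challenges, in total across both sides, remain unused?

Applicant allotment: 8. Respondent allotment: 8 base + 2 multi-party = 10.
Applicant peremptories used: #18 — 1 (for-cause on #7, #24 don't count).
Respondent peremptories used: #14, #16 — 2 (for-cause on #18, #16 don't count).
Remaining: (8 − 1) + (10 − 2) = 15.

15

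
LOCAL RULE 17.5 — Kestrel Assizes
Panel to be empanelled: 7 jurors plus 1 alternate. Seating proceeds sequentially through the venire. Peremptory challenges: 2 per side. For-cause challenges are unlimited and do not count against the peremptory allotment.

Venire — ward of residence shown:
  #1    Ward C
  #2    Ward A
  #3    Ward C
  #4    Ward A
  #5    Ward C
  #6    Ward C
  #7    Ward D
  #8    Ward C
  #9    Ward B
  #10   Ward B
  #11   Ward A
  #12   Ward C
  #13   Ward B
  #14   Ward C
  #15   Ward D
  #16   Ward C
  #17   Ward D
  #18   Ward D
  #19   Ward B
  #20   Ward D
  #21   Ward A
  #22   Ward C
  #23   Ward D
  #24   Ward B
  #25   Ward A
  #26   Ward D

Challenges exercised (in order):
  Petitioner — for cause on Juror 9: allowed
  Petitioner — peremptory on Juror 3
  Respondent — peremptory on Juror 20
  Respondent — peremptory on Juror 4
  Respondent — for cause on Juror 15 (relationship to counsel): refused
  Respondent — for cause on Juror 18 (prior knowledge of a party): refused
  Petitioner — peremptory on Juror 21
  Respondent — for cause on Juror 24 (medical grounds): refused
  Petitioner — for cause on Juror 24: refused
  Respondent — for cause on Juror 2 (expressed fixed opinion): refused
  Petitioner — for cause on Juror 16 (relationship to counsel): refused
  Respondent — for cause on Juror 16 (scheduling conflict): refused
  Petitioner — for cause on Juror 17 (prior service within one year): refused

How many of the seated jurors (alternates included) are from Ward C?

Removed: #3, #4, #9, #20, #21.
Seated (8 incl. alternates): #1, #2, #5, #6, #7, #8, #10, #11.
Of those, in Ward C: #1, #5, #6, #8 → 4.

4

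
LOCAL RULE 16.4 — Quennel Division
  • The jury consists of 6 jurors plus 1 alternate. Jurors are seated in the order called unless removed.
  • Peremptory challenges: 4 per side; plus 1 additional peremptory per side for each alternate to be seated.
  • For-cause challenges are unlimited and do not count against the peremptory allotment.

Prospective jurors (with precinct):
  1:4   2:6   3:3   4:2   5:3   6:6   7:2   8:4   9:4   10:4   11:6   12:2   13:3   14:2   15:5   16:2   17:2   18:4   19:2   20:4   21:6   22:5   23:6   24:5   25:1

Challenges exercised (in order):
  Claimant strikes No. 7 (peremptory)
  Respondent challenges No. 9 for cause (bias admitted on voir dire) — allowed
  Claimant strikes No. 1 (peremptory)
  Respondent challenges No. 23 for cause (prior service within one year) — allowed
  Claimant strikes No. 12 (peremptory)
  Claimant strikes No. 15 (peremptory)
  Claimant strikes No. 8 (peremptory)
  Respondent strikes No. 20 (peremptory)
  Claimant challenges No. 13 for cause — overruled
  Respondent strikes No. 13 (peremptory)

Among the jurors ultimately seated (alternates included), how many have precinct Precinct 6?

3

Removed: #1, #7, #8, #9, #12, #13, #15, #20, #23.
Seated (7 incl. alternates): #2, #3, #4, #5, #6, #10, #11.
Of those, in Precinct 6: #2, #6, #11 → 3.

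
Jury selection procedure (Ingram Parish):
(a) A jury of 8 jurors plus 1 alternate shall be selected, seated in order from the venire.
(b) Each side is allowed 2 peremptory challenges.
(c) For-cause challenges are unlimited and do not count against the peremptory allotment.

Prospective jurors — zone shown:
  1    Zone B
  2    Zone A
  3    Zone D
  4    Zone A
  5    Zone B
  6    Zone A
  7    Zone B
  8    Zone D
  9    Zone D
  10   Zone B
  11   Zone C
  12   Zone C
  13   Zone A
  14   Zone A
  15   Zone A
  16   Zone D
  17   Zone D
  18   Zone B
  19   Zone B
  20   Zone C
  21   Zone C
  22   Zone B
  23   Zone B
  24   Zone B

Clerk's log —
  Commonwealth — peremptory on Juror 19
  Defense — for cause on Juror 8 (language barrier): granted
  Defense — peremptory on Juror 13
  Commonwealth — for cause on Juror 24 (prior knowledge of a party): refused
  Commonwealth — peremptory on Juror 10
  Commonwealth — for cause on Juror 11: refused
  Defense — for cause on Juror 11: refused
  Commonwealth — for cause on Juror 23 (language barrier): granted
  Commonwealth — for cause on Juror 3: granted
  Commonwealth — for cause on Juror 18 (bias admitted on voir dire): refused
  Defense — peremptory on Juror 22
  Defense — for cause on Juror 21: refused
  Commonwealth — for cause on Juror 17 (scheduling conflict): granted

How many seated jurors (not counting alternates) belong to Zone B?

3

Removed: #3, #8, #10, #13, #17, #19, #22, #23.
Seated jurors 1–8: #1, #2, #4, #5, #6, #7, #9, #11 (alternates #12 not counted).
Of those, in Zone B: #1, #5, #7 → 3.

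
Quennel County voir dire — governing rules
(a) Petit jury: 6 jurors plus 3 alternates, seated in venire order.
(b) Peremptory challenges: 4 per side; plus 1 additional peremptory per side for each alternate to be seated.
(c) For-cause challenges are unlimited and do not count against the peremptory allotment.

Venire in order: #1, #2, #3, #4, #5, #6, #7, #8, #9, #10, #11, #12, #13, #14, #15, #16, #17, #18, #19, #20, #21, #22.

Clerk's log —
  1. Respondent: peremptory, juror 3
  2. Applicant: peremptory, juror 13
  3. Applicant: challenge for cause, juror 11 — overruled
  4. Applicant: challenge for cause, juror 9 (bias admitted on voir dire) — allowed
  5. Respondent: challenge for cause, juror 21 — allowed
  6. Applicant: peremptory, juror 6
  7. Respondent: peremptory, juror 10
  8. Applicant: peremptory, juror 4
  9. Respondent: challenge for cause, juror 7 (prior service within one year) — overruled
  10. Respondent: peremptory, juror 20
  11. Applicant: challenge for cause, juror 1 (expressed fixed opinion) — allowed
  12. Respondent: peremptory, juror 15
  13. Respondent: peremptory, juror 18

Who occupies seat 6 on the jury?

Removed: #1, #3, #4, #6, #9, #10, #13, #15, #18, #20, #21. (#7, #11 stay — for-cause denied.)
Seating in order: seats 1–6 → #2, #5, #7, #8, #11, #12; alternates → #14, #16, #17.
So seat 6 is #12.

12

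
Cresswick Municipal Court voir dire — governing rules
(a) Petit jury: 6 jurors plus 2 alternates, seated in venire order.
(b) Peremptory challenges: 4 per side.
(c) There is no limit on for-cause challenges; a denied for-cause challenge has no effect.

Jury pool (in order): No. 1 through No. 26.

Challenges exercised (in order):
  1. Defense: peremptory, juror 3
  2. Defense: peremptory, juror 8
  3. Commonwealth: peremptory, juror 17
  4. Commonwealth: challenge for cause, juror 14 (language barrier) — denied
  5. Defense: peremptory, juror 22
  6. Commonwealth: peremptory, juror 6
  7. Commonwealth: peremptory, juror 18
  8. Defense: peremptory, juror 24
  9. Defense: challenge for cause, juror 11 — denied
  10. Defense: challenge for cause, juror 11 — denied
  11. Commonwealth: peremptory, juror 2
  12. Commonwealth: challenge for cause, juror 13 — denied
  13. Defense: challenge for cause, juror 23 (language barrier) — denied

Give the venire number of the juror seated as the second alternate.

12

Removed: #2, #3, #6, #8, #17, #18, #22, #24. (#11, #13, #14, #23 stay — for-cause denied.)
Seating in order: seats 1–6 → #1, #4, #5, #7, #9, #10; alternates → #11, #12.
So alternate 2 is #12.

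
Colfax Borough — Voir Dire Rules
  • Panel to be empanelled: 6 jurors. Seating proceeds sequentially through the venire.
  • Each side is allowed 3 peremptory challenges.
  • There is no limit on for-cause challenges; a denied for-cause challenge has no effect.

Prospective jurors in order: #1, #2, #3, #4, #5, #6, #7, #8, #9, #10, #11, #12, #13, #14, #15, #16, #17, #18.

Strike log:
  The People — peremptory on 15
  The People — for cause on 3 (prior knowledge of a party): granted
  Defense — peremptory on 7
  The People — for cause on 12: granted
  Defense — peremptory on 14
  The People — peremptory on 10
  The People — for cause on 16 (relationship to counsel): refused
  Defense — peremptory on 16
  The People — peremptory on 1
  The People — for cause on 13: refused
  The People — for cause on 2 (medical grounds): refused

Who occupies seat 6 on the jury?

9

Removed: #1, #3, #7, #10, #12, #14, #15, #16. (#2, #13 stay — for-cause denied.)
Seating in order: seats 1–6 → #2, #4, #5, #6, #8, #9.
So seat 6 is #9.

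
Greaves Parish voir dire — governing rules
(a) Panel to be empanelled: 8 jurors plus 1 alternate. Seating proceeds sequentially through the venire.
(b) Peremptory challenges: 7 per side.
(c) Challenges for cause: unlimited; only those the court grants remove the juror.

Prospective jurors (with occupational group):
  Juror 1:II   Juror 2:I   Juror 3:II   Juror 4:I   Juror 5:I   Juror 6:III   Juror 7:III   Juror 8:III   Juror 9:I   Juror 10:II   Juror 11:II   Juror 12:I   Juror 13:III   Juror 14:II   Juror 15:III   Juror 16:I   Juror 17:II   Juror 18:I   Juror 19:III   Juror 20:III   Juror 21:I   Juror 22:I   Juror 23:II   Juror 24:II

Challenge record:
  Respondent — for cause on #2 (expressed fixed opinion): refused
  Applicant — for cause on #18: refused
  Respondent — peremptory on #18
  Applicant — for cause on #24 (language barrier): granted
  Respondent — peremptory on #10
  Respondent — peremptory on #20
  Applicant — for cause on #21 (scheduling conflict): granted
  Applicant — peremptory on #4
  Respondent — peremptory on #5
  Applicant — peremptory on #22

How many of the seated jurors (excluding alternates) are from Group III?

3

Removed: #4, #5, #10, #18, #20, #21, #22, #24.
Seated jurors 1–8: #1, #2, #3, #6, #7, #8, #9, #11 (alternates #12 not counted).
Of those, in Group III: #6, #7, #8 → 3.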